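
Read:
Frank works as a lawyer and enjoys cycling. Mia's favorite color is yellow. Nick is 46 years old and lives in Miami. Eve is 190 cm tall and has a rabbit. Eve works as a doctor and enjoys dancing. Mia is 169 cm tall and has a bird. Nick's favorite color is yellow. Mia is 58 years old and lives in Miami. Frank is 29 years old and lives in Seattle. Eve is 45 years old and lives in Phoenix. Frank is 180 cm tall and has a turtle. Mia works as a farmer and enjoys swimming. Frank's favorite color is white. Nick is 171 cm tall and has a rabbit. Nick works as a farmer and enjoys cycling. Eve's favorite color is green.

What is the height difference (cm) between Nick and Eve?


|171 - 190| = 19

19


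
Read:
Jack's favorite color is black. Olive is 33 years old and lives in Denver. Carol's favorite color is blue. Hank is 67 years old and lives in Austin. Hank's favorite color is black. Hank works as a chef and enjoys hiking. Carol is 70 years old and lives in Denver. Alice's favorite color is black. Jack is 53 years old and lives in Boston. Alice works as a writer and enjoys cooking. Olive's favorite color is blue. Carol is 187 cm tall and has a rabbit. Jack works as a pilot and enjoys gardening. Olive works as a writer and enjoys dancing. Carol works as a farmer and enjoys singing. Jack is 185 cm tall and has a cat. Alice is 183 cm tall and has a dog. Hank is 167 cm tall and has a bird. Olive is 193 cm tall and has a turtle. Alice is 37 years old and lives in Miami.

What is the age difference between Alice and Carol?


|37 - 70| = 33

33


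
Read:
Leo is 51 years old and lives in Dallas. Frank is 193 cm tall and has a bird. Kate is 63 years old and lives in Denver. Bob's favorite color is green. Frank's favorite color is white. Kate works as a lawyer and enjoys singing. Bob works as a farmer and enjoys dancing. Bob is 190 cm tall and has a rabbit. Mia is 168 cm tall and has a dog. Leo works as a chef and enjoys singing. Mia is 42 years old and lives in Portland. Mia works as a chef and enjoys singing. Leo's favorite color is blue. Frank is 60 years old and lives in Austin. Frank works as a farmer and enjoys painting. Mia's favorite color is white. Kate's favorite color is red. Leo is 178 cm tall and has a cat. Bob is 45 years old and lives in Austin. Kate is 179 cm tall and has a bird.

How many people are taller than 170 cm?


Taller than 170: 4

4


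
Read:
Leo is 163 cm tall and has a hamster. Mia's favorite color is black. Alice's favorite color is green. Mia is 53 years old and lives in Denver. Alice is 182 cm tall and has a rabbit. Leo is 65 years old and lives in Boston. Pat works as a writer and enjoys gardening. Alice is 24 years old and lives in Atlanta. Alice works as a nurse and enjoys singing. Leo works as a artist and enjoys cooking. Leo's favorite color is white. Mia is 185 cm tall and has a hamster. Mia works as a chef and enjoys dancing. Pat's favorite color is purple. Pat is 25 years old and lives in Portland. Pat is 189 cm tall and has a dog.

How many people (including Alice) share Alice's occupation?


Alice is a nurse. Count = 1

1


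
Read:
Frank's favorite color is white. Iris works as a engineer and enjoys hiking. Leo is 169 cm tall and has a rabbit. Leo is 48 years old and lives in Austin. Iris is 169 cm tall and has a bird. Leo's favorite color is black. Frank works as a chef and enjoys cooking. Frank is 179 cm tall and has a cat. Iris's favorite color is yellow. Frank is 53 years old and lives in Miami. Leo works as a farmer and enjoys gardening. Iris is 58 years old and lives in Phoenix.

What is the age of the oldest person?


Oldest: Iris at 58

58


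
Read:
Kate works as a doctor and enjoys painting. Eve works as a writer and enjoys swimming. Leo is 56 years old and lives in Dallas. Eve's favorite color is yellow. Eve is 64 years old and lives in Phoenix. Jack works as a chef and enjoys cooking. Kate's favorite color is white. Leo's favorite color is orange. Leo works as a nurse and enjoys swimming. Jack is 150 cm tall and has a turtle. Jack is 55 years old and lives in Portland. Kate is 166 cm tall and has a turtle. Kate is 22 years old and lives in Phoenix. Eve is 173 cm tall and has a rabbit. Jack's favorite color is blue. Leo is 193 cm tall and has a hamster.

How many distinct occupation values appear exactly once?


Unique occupation values: 4

4


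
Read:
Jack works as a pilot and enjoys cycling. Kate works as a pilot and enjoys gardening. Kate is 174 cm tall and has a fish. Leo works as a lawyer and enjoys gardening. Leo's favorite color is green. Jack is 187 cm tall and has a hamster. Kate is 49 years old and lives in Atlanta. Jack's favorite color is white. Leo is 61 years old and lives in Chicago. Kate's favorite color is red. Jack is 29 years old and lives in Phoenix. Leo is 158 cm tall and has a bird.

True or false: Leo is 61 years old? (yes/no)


Leo is actually 61. yes

yes


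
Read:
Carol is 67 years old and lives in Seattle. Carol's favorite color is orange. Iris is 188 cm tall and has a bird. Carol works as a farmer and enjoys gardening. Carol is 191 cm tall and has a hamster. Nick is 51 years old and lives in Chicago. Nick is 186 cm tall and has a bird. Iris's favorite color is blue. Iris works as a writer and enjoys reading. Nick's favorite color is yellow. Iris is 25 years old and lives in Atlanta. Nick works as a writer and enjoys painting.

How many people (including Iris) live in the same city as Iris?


Iris lives in Atlanta. Count = 1

1


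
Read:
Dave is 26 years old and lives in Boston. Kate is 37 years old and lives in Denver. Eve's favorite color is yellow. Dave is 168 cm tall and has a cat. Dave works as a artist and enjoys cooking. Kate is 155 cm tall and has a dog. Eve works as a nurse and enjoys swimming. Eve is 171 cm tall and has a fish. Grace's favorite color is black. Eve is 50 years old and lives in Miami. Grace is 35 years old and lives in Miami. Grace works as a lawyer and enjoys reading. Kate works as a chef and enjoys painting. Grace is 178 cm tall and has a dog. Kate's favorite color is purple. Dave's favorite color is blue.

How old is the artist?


The artist is Dave, age 26

26


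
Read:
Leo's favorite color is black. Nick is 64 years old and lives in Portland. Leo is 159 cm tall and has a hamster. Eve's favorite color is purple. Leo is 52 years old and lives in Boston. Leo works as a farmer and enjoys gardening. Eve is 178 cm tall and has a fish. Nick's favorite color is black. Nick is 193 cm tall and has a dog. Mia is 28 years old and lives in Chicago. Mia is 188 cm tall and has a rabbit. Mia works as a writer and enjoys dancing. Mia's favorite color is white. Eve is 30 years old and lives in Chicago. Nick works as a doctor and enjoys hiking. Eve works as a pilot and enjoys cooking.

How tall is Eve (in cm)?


Eve is 178 cm tall

178


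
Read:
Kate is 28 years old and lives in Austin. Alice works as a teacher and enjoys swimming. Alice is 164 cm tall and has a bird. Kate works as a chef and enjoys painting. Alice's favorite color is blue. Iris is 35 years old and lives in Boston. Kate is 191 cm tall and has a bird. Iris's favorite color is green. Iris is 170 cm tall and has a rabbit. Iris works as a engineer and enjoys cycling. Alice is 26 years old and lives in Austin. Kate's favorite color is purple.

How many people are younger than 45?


Filter: 3

3


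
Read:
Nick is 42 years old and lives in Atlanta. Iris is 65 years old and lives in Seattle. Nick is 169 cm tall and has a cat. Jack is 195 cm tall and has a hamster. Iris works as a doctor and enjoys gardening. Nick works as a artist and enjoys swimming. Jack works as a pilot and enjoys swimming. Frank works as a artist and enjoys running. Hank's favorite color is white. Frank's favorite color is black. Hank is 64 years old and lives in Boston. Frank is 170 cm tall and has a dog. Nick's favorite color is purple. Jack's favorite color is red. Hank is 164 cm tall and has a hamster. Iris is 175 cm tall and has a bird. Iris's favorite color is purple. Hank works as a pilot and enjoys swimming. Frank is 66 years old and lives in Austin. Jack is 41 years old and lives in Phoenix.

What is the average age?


Sum=278, n=5, avg=55.6

55.6


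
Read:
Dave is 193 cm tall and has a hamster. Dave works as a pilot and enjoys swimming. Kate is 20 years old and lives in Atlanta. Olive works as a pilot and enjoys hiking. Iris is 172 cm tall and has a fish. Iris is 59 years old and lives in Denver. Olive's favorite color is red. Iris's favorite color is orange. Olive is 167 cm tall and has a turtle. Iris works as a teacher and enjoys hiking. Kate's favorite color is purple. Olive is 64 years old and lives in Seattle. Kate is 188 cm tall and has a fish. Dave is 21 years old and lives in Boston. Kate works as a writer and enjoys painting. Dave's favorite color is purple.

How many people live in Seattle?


Count in Seattle: 1

1


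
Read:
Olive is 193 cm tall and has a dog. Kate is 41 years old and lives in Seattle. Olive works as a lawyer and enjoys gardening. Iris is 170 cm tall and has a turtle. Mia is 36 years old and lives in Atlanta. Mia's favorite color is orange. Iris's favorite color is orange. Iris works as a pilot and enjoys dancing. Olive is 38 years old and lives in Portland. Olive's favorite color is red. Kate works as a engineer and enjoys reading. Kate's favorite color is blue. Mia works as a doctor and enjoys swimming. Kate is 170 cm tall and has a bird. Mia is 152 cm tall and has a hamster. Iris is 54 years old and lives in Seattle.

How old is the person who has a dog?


Person with dog is Olive, age 38

38


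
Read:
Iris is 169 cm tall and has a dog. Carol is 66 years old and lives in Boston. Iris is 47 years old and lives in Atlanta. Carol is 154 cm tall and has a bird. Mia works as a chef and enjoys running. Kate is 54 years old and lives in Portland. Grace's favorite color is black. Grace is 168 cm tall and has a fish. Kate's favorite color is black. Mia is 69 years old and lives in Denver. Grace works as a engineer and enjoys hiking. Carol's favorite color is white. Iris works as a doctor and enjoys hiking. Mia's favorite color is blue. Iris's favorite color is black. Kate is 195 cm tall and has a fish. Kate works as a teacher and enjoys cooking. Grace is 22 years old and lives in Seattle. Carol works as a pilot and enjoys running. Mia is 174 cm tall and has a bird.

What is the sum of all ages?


47+22+54+66+69 = 258

258


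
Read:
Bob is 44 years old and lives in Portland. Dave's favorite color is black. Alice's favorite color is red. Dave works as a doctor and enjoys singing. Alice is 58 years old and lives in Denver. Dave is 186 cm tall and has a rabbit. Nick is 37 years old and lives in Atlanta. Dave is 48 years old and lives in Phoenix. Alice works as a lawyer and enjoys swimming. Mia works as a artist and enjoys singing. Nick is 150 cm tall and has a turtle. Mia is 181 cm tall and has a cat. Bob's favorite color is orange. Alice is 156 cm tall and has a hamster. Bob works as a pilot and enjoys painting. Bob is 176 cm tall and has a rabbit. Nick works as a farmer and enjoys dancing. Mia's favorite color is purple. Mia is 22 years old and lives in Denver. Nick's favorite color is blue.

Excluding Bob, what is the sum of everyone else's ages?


Sum (excluding Bob): 165

165


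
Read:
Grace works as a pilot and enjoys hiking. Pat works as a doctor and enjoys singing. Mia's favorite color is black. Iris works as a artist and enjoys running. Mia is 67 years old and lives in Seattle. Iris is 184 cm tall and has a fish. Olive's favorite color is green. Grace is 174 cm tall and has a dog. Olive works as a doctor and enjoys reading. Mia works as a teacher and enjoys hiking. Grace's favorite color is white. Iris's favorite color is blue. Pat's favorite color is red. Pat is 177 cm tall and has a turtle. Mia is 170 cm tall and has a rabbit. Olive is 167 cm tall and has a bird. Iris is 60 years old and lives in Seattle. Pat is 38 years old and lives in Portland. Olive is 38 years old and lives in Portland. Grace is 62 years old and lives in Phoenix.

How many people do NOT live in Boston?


Not in Boston: 5

5


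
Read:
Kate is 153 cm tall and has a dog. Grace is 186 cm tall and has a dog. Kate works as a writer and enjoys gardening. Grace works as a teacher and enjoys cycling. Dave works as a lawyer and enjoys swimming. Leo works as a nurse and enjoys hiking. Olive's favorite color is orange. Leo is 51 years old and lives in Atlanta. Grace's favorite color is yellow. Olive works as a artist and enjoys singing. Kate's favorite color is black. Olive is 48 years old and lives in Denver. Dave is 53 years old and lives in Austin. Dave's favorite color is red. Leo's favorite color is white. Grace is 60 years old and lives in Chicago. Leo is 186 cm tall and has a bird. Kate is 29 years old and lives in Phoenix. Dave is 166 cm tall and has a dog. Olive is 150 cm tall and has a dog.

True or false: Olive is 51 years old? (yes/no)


Olive is actually 48. no

no


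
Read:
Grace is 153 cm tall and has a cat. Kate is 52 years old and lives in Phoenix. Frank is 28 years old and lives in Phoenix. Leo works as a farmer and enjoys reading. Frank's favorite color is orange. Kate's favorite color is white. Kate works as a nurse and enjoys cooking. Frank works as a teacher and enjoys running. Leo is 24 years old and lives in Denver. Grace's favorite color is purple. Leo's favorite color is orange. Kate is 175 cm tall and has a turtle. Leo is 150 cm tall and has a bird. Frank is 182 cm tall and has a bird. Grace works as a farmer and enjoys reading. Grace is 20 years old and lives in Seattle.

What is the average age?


Sum=124, n=4, avg=31

31


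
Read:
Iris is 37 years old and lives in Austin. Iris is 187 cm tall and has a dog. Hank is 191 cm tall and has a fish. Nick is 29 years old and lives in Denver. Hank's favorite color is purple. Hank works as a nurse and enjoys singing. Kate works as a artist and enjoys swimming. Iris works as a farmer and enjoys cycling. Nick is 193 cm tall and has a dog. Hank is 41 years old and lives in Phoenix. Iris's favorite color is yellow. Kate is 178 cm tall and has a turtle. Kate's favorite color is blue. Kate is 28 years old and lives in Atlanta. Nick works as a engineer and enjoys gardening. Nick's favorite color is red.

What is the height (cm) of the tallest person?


Tallest: Nick at 193 cm

193


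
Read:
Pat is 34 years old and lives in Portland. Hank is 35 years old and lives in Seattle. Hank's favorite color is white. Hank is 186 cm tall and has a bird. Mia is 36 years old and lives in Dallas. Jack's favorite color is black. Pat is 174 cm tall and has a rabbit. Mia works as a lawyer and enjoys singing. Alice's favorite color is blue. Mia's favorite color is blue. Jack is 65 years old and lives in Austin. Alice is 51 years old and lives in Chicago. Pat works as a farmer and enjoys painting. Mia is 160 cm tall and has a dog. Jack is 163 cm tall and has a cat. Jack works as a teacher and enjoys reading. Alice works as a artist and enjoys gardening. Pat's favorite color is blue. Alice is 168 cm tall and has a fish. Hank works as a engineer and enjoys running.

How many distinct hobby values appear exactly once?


Unique hobby values: 5

5


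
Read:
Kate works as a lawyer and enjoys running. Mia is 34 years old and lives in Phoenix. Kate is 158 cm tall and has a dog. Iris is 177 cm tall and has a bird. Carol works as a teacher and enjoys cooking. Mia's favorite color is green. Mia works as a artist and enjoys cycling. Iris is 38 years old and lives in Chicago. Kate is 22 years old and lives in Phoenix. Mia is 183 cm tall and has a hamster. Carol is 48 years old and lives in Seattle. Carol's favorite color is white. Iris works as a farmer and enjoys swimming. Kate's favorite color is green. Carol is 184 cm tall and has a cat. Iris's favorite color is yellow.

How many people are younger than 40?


Filter: 3

3


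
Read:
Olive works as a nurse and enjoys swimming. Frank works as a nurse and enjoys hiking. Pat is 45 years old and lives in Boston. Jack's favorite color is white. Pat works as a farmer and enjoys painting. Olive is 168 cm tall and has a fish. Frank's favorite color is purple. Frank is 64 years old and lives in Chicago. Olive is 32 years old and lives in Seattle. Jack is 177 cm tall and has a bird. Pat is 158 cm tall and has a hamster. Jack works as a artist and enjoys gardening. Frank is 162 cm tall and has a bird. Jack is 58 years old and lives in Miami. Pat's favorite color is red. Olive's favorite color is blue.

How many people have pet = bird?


Count: 2

2


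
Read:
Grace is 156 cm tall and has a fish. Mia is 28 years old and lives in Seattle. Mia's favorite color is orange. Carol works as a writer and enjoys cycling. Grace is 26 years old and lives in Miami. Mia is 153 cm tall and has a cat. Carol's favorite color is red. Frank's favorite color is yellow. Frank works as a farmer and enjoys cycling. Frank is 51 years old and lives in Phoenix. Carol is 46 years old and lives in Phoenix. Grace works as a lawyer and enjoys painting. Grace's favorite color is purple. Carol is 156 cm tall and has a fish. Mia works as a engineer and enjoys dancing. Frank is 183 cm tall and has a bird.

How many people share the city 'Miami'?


Count: 1

1


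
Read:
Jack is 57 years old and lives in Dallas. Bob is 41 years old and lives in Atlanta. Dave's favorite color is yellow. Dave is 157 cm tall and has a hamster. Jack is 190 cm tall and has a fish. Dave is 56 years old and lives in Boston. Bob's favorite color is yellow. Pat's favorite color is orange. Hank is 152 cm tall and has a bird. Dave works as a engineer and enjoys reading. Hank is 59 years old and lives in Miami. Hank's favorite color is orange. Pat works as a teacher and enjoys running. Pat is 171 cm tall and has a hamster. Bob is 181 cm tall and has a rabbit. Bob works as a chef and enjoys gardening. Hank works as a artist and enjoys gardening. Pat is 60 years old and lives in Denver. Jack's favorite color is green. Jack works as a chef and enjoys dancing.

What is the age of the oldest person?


Oldest: Pat at 60

60


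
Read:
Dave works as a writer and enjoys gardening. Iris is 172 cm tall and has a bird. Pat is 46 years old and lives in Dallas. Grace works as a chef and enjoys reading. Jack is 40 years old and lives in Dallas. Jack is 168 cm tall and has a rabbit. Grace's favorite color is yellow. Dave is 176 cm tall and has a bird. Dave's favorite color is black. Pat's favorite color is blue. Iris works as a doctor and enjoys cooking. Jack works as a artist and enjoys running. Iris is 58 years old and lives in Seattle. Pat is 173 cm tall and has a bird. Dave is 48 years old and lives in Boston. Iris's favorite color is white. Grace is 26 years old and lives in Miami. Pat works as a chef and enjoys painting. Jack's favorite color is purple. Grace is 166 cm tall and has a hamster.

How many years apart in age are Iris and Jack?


58 vs 40, diff = 18

18


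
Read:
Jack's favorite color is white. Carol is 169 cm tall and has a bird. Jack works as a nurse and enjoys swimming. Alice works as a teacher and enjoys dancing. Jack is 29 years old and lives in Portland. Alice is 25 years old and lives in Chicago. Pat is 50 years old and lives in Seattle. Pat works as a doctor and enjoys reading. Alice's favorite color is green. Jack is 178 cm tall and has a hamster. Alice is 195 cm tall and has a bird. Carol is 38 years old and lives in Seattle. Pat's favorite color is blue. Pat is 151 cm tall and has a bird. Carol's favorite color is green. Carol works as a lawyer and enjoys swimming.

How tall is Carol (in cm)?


Carol is 169 cm tall

169


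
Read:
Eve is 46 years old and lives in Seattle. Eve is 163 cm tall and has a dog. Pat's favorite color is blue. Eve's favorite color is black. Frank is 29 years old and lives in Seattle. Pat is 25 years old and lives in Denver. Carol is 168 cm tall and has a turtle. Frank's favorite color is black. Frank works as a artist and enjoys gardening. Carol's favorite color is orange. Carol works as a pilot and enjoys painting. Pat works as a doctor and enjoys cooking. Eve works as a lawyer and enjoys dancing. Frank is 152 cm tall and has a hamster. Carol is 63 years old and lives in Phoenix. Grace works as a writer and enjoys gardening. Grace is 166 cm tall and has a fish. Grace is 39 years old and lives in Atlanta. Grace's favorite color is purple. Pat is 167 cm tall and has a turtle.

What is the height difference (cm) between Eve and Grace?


|163 - 166| = 3

3


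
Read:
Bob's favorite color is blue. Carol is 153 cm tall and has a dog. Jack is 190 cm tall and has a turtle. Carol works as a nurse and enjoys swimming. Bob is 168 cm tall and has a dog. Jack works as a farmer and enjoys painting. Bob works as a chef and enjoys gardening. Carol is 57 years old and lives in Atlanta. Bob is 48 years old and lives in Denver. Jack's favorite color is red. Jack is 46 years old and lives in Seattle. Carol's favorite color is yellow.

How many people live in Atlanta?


Count in Atlanta: 1

1


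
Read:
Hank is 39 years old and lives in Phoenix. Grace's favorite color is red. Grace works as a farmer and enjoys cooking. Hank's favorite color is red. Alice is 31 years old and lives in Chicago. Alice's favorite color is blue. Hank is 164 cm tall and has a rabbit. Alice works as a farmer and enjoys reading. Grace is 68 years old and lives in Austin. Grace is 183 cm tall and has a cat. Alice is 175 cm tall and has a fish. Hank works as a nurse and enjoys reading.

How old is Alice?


Alice is 31 years old

31


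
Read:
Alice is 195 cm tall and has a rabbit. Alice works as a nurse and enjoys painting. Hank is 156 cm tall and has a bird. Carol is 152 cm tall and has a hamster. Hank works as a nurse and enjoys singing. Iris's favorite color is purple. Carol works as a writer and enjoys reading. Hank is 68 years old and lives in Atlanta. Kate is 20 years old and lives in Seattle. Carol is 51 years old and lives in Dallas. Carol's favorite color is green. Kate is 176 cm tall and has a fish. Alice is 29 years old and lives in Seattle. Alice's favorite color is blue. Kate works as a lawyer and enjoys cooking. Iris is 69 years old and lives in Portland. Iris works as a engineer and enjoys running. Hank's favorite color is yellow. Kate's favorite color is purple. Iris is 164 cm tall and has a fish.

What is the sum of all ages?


20+68+29+69+51 = 237

237


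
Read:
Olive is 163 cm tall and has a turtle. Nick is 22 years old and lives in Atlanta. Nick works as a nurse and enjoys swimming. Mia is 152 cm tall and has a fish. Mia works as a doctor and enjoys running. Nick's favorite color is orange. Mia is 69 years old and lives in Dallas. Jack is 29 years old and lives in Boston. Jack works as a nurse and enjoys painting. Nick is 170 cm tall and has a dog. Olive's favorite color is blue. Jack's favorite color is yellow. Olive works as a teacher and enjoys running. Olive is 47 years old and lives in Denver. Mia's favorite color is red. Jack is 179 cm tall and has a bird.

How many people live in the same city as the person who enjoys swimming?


Person with hobby swimming is Nick, city Atlanta. Count = 1

1


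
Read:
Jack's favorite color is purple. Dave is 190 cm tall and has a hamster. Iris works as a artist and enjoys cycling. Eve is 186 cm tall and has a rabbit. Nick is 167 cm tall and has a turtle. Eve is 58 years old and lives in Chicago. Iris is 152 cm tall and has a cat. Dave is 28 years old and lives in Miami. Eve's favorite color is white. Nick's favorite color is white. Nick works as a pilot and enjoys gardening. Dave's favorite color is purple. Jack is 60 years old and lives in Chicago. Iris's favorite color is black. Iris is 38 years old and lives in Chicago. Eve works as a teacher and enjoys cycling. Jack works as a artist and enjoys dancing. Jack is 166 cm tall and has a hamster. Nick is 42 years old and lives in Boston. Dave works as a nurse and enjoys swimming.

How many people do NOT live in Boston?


Not in Boston: 4

4


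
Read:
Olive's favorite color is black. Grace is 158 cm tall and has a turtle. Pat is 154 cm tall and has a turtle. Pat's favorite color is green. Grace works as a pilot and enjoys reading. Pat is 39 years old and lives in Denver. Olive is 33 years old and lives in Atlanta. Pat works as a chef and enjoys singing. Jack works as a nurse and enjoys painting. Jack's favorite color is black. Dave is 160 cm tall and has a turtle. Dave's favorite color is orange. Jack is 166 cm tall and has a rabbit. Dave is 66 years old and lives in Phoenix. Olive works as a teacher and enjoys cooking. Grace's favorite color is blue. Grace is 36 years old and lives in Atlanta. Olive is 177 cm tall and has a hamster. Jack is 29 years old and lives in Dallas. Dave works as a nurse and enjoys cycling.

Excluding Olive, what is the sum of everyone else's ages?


Sum (excluding Olive): 170

170


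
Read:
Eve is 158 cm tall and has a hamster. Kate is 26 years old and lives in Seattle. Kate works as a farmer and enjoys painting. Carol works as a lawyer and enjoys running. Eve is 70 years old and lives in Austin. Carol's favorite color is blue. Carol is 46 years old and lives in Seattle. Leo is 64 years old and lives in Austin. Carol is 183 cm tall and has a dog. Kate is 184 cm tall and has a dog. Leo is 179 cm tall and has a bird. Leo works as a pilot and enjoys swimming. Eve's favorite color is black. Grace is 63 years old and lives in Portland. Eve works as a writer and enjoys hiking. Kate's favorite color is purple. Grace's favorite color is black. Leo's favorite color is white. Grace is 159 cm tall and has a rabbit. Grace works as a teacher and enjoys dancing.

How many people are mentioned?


People: Carol, Grace, Eve, Kate, Leo. Count = 5

5


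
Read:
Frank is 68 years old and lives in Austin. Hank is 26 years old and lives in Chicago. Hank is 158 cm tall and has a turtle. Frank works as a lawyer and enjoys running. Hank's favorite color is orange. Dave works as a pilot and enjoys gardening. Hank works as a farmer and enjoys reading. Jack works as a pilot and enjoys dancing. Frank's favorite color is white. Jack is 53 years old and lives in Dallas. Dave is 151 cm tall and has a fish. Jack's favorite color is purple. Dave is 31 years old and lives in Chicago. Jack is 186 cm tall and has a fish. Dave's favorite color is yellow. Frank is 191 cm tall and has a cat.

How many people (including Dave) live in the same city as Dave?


Dave lives in Chicago. Count = 2

2


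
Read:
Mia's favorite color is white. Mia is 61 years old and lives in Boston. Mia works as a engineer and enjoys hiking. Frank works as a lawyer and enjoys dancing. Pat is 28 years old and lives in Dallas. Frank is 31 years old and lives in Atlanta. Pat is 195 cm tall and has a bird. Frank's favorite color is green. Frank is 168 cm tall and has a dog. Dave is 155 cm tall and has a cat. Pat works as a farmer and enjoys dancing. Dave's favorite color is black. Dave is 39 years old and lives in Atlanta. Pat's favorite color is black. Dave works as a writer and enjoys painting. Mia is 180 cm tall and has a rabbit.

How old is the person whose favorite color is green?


Person with favorite color=green is Frank, age 31

31


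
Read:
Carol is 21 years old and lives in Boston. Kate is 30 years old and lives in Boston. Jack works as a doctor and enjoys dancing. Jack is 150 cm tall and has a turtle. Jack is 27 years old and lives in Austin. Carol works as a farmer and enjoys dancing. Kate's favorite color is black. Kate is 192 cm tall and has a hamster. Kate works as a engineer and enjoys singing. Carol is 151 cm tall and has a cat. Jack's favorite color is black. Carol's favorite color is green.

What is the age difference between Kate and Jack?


|30 - 27| = 3

3


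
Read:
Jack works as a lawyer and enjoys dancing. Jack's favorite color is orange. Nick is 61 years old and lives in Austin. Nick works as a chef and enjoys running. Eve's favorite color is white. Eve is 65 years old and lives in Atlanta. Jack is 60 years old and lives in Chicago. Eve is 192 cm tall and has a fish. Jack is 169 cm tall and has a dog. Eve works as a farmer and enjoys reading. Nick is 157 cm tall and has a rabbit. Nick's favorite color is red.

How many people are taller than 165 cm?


Taller than 165: 2

2


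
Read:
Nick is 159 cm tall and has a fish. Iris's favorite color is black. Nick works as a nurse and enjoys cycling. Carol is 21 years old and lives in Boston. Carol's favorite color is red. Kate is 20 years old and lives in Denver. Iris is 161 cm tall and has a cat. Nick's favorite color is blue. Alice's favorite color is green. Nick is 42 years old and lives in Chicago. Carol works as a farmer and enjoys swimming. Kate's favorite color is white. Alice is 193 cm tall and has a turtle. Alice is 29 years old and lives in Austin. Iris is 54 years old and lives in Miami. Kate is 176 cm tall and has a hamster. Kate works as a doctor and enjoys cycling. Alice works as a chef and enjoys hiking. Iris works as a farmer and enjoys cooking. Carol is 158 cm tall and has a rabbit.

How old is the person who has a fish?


Person with fish is Nick, age 42

42


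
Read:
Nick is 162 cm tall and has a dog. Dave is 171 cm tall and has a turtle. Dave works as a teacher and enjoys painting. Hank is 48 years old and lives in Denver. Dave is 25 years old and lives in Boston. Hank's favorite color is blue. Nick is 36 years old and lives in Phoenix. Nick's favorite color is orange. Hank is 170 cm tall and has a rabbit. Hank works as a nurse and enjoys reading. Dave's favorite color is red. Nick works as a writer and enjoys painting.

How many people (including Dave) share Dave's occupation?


Dave is a teacher. Count = 1

1


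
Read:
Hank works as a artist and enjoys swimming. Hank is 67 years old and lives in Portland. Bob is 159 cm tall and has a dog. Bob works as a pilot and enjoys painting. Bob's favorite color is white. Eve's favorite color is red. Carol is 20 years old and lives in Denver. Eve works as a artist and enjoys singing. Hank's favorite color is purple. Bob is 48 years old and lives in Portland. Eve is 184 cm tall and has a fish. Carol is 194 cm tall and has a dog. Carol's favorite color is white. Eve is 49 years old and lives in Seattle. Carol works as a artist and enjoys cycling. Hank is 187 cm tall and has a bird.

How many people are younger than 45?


Filter: 1

1


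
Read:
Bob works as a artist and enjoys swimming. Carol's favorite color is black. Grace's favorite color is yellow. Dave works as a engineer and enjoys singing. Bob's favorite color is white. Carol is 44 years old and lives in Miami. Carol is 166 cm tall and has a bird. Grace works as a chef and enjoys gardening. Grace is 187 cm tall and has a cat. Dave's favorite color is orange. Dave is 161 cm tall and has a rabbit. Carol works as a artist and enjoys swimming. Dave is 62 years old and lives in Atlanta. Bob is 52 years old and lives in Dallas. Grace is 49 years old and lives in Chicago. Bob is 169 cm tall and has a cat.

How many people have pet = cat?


Count: 2

2


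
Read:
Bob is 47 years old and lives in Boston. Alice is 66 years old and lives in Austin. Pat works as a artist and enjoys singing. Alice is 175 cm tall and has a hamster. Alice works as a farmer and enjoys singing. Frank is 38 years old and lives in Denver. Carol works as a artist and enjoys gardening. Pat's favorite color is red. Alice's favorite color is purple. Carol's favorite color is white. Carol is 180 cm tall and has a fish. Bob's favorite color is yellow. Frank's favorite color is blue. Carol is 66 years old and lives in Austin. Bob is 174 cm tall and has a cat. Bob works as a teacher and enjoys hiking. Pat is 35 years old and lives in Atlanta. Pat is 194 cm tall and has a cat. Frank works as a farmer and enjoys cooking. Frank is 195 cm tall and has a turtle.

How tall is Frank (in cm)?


Frank is 195 cm tall

195


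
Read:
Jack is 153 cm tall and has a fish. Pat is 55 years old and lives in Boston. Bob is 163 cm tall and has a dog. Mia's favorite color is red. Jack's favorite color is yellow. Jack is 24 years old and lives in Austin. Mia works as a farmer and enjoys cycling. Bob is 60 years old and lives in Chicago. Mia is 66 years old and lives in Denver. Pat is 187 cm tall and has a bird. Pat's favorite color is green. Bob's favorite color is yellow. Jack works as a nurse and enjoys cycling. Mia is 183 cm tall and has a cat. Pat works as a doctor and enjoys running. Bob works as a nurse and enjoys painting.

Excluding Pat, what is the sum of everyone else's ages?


Sum (excluding Pat): 150

150


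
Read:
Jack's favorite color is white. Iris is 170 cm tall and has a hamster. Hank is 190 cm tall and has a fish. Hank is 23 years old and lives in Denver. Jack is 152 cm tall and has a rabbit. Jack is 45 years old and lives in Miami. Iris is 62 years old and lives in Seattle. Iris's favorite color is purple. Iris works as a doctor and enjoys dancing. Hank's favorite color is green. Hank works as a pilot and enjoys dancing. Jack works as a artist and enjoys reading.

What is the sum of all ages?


62+45+23 = 130

130


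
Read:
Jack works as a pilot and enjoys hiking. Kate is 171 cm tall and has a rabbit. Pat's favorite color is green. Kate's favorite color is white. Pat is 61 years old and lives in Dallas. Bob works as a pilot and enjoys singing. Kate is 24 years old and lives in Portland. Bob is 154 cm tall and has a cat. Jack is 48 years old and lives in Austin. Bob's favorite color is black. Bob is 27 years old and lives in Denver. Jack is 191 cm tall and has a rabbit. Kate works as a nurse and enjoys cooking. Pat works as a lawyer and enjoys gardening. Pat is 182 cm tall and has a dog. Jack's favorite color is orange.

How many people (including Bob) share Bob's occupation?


Bob is a pilot. Count = 2

2


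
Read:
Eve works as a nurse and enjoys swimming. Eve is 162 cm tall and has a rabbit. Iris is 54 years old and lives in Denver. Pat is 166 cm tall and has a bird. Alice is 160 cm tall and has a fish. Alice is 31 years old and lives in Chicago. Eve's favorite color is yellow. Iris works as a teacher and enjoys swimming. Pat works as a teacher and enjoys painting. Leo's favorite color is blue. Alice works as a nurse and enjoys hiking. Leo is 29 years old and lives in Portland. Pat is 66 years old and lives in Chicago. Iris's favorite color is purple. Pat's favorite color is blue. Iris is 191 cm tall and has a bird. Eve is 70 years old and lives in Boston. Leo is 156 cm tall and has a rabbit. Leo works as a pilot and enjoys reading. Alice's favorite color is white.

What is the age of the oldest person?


Oldest: Eve at 70

70


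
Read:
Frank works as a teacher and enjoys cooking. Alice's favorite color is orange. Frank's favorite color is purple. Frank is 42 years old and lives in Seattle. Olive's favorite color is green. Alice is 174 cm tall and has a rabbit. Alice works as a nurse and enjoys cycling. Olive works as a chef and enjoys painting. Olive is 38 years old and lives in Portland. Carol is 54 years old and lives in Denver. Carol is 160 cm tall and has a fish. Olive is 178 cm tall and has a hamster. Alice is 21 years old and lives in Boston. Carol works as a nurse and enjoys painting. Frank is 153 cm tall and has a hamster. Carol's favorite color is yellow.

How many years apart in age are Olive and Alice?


38 vs 21, diff = 17

17


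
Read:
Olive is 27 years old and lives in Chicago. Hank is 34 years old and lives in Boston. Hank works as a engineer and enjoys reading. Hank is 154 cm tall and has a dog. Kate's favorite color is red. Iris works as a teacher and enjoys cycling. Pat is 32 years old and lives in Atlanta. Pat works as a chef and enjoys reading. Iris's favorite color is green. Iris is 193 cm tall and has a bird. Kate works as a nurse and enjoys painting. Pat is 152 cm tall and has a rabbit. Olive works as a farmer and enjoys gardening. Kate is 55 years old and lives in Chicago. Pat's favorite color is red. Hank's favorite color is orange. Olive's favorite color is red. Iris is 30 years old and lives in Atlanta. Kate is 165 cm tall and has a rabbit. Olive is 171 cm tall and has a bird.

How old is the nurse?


The nurse is Kate, age 55

55


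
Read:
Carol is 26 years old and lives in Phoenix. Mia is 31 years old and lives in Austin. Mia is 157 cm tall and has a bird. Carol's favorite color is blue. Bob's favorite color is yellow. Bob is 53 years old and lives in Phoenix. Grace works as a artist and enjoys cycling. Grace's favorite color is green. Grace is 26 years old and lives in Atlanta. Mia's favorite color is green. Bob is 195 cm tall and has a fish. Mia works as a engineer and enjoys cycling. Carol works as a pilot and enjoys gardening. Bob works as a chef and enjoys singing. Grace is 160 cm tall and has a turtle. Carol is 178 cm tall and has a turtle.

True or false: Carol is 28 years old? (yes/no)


Carol is actually 26. no

no


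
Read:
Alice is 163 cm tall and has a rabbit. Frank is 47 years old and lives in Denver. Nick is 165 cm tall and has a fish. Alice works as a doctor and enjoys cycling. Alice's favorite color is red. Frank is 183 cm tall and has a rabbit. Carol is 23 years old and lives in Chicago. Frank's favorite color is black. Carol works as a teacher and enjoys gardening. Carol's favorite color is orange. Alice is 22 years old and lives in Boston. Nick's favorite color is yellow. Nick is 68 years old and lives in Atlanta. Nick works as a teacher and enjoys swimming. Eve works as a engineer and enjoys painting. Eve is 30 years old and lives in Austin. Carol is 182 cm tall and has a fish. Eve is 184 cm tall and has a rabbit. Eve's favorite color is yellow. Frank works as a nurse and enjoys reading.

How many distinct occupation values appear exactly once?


Unique occupation values: 3

3


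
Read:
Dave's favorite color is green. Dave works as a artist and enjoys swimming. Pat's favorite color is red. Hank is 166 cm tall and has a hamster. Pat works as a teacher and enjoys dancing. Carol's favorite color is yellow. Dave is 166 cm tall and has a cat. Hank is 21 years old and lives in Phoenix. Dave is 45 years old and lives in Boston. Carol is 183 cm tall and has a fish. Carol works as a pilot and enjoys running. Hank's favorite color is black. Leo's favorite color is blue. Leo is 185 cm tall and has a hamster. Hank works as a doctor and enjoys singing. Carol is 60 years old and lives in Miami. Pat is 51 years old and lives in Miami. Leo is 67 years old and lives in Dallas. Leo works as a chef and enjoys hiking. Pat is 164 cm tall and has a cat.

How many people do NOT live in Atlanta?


Not in Atlanta: 5

5


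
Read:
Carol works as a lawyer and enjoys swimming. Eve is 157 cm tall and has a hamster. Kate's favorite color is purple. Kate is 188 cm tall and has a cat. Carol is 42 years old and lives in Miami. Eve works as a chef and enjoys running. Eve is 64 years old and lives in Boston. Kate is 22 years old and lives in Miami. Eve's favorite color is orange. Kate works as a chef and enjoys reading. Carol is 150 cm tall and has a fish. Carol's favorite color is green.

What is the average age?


Sum=128, n=3, avg=42.67

42.67


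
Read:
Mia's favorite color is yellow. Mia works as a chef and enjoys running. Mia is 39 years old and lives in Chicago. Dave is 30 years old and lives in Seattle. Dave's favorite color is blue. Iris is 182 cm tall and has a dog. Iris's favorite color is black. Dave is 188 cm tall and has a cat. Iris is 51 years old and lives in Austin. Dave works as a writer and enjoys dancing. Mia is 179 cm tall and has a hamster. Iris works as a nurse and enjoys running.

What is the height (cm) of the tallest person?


Tallest: Dave at 188 cm

188


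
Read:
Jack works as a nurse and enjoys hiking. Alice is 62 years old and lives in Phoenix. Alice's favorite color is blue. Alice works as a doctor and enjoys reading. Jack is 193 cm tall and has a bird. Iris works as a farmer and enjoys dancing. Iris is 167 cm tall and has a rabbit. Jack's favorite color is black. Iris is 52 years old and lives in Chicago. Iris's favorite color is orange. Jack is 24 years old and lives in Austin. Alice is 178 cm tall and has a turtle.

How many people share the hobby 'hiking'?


Count: 1

1
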